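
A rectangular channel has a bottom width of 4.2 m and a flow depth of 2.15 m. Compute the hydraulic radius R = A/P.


For a rectangular section:
Flow area A = b * y = 4.2 * 2.15 = 9.03 m^2.
Wetted perimeter P = b + 2y = 4.2 + 2*2.15 = 8.5 m.
Hydraulic radius R = A/P = 9.03 / 8.5 = 1.0624 m.

1.0624


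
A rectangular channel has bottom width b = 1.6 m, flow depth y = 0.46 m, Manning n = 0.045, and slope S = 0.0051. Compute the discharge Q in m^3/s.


For a rectangular channel, the cross-sectional area A = b * y = 1.6 * 0.46 = 0.74 m^2.
The wetted perimeter P = b + 2y = 1.6 + 2*0.46 = 2.52 m.
Hydraulic radius R = A/P = 0.74/2.52 = 0.2921 m.
Velocity V = (1/n)*R^(2/3)*S^(1/2) = (1/0.045)*0.2921^(2/3)*0.0051^(1/2) = 0.6986 m/s.
Discharge Q = A * V = 0.74 * 0.6986 = 0.514 m^3/s.

0.514


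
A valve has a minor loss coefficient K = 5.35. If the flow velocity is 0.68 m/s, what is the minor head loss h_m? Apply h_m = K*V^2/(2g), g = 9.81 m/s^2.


Minor loss formula: h_m = K * V^2/(2g).
V^2 = 0.68^2 = 0.4624.
V^2/(2g) = 0.4624 / 19.62 = 0.0236 m.
h_m = 5.35 * 0.0236 = 0.1261 m.

0.1261


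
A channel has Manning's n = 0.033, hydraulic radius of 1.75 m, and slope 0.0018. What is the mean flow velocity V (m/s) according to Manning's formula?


Manning's equation gives V = (1/n) * R^(2/3) * S^(1/2).
First, compute R^(2/3) = 1.75^(2/3) = 1.4522.
Next, S^(1/2) = 0.0018^(1/2) = 0.042426.
Then 1/n = 1/0.033 = 30.3.
V = 30.3 * 1.4522 * 0.042426 = 1.867 m/s.

1.867


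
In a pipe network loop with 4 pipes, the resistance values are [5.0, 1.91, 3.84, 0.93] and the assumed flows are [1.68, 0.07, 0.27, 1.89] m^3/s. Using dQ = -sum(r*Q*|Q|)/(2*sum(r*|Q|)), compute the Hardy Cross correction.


Numerator terms (r*Q*|Q|): 5.0*1.68*|1.68| = 14.112; 1.91*0.07*|0.07| = 0.0094; 3.84*0.27*|0.27| = 0.2799; 0.93*1.89*|1.89| = 3.3221.
Sum of numerator = 17.7233.
Denominator terms (r*|Q|): 5.0*|1.68| = 8.4; 1.91*|0.07| = 0.1337; 3.84*|0.27| = 1.0368; 0.93*|1.89| = 1.7577.
2 * sum of denominator = 2 * 11.3282 = 22.6564.
dQ = -17.7233 / 22.6564 = -0.7823 m^3/s.

-0.7823


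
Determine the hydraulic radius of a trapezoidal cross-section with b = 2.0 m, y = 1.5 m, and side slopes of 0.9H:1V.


For a trapezoidal section with side slope z:
A = (b + z*y)*y = (2.0 + 0.9*1.5)*1.5 = 5.025 m^2.
P = b + 2*y*sqrt(1 + z^2) = 2.0 + 2*1.5*sqrt(1 + 0.9^2) = 6.036 m.
R = A/P = 5.025 / 6.036 = 0.8325 m.

0.8325


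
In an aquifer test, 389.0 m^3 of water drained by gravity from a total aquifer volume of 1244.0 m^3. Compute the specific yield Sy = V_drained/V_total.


Specific yield Sy = Volume drained / Total volume.
Sy = 389.0 / 1244.0
   = 0.3127.

0.3127


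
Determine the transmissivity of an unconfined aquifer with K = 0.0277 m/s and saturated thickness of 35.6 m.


Transmissivity is defined as T = K * h.
T = 0.0277 * 35.6
  = 0.9861 m^2/s.

0.9861


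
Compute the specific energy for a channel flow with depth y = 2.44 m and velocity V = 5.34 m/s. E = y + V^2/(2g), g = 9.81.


Specific energy E = y + V^2/(2g).
Velocity head = V^2/(2g) = 5.34^2 / (2*9.81) = 28.5156 / 19.62 = 1.4534 m.
E = 2.44 + 1.4534 = 3.8934 m.

3.8934


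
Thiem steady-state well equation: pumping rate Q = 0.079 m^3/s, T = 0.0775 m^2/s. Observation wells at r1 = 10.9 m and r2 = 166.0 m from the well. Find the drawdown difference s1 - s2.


Thiem equation: s1 - s2 = Q/(2*pi*T) * ln(r2/r1).
ln(r2/r1) = ln(166.0/10.9) = 2.7232.
Q/(2*pi*T) = 0.079 / (2*pi*0.0775) = 0.079 / 0.4869 = 0.1622.
s1 - s2 = 0.1622 * 2.7232 = 0.4418 m.

0.4418


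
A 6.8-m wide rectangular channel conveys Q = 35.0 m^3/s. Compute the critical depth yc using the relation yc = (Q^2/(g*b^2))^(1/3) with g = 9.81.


Using yc = (Q^2 / (g * b^2))^(1/3):
Q^2 = 35.0^2 = 1225.0.
g * b^2 = 9.81 * 6.8^2 = 9.81 * 46.24 = 453.61.
Q^2 / (g*b^2) = 1225.0 / 453.61 = 2.7006.
yc = 2.7006^(1/3) = 1.3926 m.

1.3926


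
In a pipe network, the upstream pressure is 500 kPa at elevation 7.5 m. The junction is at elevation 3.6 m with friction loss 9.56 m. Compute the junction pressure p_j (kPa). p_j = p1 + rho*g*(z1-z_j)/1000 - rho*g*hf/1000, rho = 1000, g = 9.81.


Junction pressure: p_j = p1 + rho*g*(z1 - z_j)/1000 - rho*g*hf/1000.
Elevation term = 1000*9.81*(7.5 - 3.6)/1000 = 38.259 kPa.
Friction term = 1000*9.81*9.56/1000 = 93.784 kPa.
p_j = 500 + 38.259 - 93.784 = 444.48 kPa.

444.48


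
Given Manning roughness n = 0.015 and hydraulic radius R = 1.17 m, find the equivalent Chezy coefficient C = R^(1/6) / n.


The Chezy coefficient relates to Manning's n through C = R^(1/6) / n.
R^(1/6) = 1.17^(1/6) = 1.026513.
C = 1.026513 / 0.015 = 68.43 m^(1/2)/s.

68.43


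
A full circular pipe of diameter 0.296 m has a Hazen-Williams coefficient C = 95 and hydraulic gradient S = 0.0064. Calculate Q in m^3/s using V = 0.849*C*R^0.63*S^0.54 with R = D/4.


For a full circular pipe, R = D/4 = 0.296/4 = 0.074 m.
V = 0.849 * 95 * 0.074^0.63 * 0.0064^0.54
  = 0.849 * 95 * 0.193917 * 0.065364
  = 1.0223 m/s.
Pipe area A = pi*D^2/4 = pi*0.296^2/4 = 0.0688 m^2.
Q = A * V = 0.0688 * 1.0223 = 0.0703 m^3/s.

0.0703


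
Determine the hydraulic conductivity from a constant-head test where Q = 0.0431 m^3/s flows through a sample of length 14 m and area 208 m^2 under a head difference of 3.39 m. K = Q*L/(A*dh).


From K = Q*L / (A*dh):
Numerator: Q*L = 0.0431 * 14 = 0.6034.
Denominator: A*dh = 208 * 3.39 = 705.12.
K = 0.6034 / 705.12 = 0.000856 m/s.

0.000856


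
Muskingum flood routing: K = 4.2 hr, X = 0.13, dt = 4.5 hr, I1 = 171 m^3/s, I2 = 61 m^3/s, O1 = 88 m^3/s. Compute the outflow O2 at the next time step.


Muskingum coefficients:
denom = 2*K*(1-X) + dt = 2*4.2*(1-0.13) + 4.5 = 11.808.
C0 = (dt - 2*K*X)/denom = (4.5 - 2*4.2*0.13)/11.808 = 0.2886.
C1 = (dt + 2*K*X)/denom = (4.5 + 2*4.2*0.13)/11.808 = 0.4736.
C2 = (2*K*(1-X) - dt)/denom = 0.2378.
O2 = C0*I2 + C1*I1 + C2*O1
   = 0.2886*61 + 0.4736*171 + 0.2378*88
   = 119.51 m^3/s.

119.51


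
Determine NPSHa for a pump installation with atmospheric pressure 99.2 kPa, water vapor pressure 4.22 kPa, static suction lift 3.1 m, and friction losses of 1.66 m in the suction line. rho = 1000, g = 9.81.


NPSHa = p_atm/(rho*g) - z_s - hf_s - p_vap/(rho*g).
p_atm/(rho*g) = 99.2*1000 / (1000*9.81) = 10.112 m.
p_vap/(rho*g) = 4.22*1000 / (1000*9.81) = 0.43 m.
NPSHa = 10.112 - 3.1 - 1.66 - 0.43
      = 4.92 m.

4.92


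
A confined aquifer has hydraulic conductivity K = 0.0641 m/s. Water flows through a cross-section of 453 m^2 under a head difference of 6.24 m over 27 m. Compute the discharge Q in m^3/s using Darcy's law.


Darcy's law: Q = K * A * i, where i = dh/L.
Hydraulic gradient i = 6.24 / 27 = 0.231111.
Q = 0.0641 * 453 * 0.231111
  = 6.7108 m^3/s.

6.7108


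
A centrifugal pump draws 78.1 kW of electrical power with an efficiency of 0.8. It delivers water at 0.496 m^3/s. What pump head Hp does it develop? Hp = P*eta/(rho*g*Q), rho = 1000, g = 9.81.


Pump head formula: Hp = P * eta / (rho * g * Q).
Numerator: P * eta = 78.1 * 1000 * 0.8 = 62480.0 W.
Denominator: rho * g * Q = 1000 * 9.81 * 0.496 = 4865.76.
Hp = 62480.0 / 4865.76 = 12.84 m.

12.84


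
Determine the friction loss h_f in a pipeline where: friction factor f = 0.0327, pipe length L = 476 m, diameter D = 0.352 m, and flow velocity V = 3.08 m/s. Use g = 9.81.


Darcy-Weisbach equation: h_f = f * (L/D) * V^2/(2g).
f * L/D = 0.0327 * 476/0.352 = 44.2193.
V^2/(2g) = 3.08^2 / (2*9.81) = 9.4864 / 19.62 = 0.4835 m.
h_f = 44.2193 * 0.4835 = 21.38 m.

21.38


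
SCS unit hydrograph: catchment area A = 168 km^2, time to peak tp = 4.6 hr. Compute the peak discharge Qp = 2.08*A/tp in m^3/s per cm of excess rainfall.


SCS formula: Qp = 2.08 * A / tp.
Qp = 2.08 * 168 / 4.6
   = 349.44 / 4.6
   = 75.97 m^3/s per cm.

75.97


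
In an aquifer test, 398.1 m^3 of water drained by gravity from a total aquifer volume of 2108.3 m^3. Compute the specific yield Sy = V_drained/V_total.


Specific yield Sy = Volume drained / Total volume.
Sy = 398.1 / 2108.3
   = 0.1888.

0.1888


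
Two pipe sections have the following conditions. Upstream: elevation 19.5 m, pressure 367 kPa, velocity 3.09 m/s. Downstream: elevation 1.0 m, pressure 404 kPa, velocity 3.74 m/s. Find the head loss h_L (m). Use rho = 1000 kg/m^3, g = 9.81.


Total head at each section: H = z + p/(rho*g) + V^2/(2g).
H1 = 19.5 + 367*1000/(1000*9.81) + 3.09^2/(2*9.81)
   = 19.5 + 37.411 + 0.4867
   = 57.397 m.
H2 = 1.0 + 404*1000/(1000*9.81) + 3.74^2/(2*9.81)
   = 1.0 + 41.182 + 0.7129
   = 42.895 m.
h_L = H1 - H2 = 57.397 - 42.895 = 14.502 m.

14.502


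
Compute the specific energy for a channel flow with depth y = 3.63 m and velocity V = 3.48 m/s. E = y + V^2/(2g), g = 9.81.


Specific energy E = y + V^2/(2g).
Velocity head = V^2/(2g) = 3.48^2 / (2*9.81) = 12.1104 / 19.62 = 0.6172 m.
E = 3.63 + 0.6172 = 4.2472 m.

4.2472


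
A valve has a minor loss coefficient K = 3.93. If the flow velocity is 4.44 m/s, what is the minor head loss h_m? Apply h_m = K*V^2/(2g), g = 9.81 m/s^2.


Minor loss formula: h_m = K * V^2/(2g).
V^2 = 4.44^2 = 19.7136.
V^2/(2g) = 19.7136 / 19.62 = 1.0048 m.
h_m = 3.93 * 1.0048 = 3.9487 m.

3.9487


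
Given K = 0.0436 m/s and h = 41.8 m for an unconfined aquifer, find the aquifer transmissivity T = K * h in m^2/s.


Transmissivity is defined as T = K * h.
T = 0.0436 * 41.8
  = 1.8225 m^2/s.

1.8225


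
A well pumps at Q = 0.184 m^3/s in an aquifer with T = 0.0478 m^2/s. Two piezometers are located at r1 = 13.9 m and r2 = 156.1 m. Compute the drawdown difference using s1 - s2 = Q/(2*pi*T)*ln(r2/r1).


Thiem equation: s1 - s2 = Q/(2*pi*T) * ln(r2/r1).
ln(r2/r1) = ln(156.1/13.9) = 2.4186.
Q/(2*pi*T) = 0.184 / (2*pi*0.0478) = 0.184 / 0.3003 = 0.6126.
s1 - s2 = 0.6126 * 2.4186 = 1.4818 m.

1.4818


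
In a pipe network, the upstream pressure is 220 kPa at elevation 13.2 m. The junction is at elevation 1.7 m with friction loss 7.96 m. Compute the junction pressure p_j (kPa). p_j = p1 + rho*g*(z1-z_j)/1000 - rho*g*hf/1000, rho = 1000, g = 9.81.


Junction pressure: p_j = p1 + rho*g*(z1 - z_j)/1000 - rho*g*hf/1000.
Elevation term = 1000*9.81*(13.2 - 1.7)/1000 = 112.815 kPa.
Friction term = 1000*9.81*7.96/1000 = 78.088 kPa.
p_j = 220 + 112.815 - 78.088 = 254.73 kPa.

254.73


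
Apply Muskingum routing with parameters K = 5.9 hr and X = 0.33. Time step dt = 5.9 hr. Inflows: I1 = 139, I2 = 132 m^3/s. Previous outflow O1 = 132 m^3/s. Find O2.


Muskingum coefficients:
denom = 2*K*(1-X) + dt = 2*5.9*(1-0.33) + 5.9 = 13.806.
C0 = (dt - 2*K*X)/denom = (5.9 - 2*5.9*0.33)/13.806 = 0.1453.
C1 = (dt + 2*K*X)/denom = (5.9 + 2*5.9*0.33)/13.806 = 0.7094.
C2 = (2*K*(1-X) - dt)/denom = 0.1453.
O2 = C0*I2 + C1*I1 + C2*O1
   = 0.1453*132 + 0.7094*139 + 0.1453*132
   = 136.97 m^3/s.

136.97


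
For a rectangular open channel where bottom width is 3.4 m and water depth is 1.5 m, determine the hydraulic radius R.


For a rectangular section:
Flow area A = b * y = 3.4 * 1.5 = 5.1 m^2.
Wetted perimeter P = b + 2y = 3.4 + 2*1.5 = 6.4 m.
Hydraulic radius R = A/P = 5.1 / 6.4 = 0.7969 m.

0.7969


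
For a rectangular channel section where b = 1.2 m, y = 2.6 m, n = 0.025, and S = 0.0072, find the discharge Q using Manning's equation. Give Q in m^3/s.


For a rectangular channel, the cross-sectional area A = b * y = 1.2 * 2.6 = 3.12 m^2.
The wetted perimeter P = b + 2y = 1.2 + 2*2.6 = 6.4 m.
Hydraulic radius R = A/P = 3.12/6.4 = 0.4875 m.
Velocity V = (1/n)*R^(2/3)*S^(1/2) = (1/0.025)*0.4875^(2/3)*0.0072^(1/2) = 2.1024 m/s.
Discharge Q = A * V = 3.12 * 2.1024 = 6.559 m^3/s.

6.559


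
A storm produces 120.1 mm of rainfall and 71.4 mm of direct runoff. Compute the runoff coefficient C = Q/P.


The runoff coefficient C = runoff depth / rainfall depth.
C = 71.4 / 120.1
  = 0.5945.

0.5945


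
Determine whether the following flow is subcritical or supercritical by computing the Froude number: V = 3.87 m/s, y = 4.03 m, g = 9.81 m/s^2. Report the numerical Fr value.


The Froude number is defined as Fr = V / sqrt(g*y).
g*y = 9.81 * 4.03 = 39.5343.
sqrt(g*y) = sqrt(39.5343) = 6.2876.
Fr = 3.87 / 6.2876 = 0.6155.
Since Fr < 1, the flow is subcritical.

0.6155


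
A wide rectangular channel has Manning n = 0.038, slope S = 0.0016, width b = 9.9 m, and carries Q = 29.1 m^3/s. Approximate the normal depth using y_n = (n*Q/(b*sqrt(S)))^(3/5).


We use the wide-channel approximation y_n = (n*Q/(b*sqrt(S)))^(3/5).
sqrt(S) = sqrt(0.0016) = 0.04.
Numerator: n*Q = 0.038 * 29.1 = 1.1058.
Denominator: b*sqrt(S) = 9.9 * 0.04 = 0.396.
arg = 2.7924.
y_n = 2.7924^(3/5) = 1.8518 m.

1.8518


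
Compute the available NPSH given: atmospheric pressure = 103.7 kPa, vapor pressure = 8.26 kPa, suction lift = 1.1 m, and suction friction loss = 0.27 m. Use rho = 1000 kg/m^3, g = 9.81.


NPSHa = p_atm/(rho*g) - z_s - hf_s - p_vap/(rho*g).
p_atm/(rho*g) = 103.7*1000 / (1000*9.81) = 10.571 m.
p_vap/(rho*g) = 8.26*1000 / (1000*9.81) = 0.842 m.
NPSHa = 10.571 - 1.1 - 0.27 - 0.842
      = 8.36 m.

8.36


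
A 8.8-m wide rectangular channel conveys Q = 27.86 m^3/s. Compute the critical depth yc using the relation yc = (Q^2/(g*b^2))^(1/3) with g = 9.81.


Using yc = (Q^2 / (g * b^2))^(1/3):
Q^2 = 27.86^2 = 776.18.
g * b^2 = 9.81 * 8.8^2 = 9.81 * 77.44 = 759.69.
Q^2 / (g*b^2) = 776.18 / 759.69 = 1.0217.
yc = 1.0217^(1/3) = 1.0072 m.

1.0072


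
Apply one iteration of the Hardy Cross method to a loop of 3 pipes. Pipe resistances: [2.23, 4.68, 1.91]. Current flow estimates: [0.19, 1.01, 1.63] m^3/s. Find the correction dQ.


Numerator terms (r*Q*|Q|): 2.23*0.19*|0.19| = 0.0805; 4.68*1.01*|1.01| = 4.7741; 1.91*1.63*|1.63| = 5.0747.
Sum of numerator = 9.9292.
Denominator terms (r*|Q|): 2.23*|0.19| = 0.4237; 4.68*|1.01| = 4.7268; 1.91*|1.63| = 3.1133.
2 * sum of denominator = 2 * 8.2638 = 16.5276.
dQ = -9.9292 / 16.5276 = -0.6008 m^3/s.

-0.6008


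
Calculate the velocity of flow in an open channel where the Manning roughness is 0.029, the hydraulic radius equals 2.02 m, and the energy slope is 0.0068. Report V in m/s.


Manning's equation gives V = (1/n) * R^(2/3) * S^(1/2).
First, compute R^(2/3) = 2.02^(2/3) = 1.598.
Next, S^(1/2) = 0.0068^(1/2) = 0.082462.
Then 1/n = 1/0.029 = 34.48.
V = 34.48 * 1.598 * 0.082462 = 4.5439 m/s.

4.5439


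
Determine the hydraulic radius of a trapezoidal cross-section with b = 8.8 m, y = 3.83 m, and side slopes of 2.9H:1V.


For a trapezoidal section with side slope z:
A = (b + z*y)*y = (8.8 + 2.9*3.83)*3.83 = 76.244 m^2.
P = b + 2*y*sqrt(1 + z^2) = 8.8 + 2*3.83*sqrt(1 + 2.9^2) = 32.298 m.
R = A/P = 76.244 / 32.298 = 2.3607 m.

2.3607


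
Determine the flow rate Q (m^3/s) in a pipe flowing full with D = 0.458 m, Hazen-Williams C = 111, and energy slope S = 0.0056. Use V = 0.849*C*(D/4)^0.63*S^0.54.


For a full circular pipe, R = D/4 = 0.458/4 = 0.1145 m.
V = 0.849 * 111 * 0.1145^0.63 * 0.0056^0.54
  = 0.849 * 111 * 0.255298 * 0.060817
  = 1.4632 m/s.
Pipe area A = pi*D^2/4 = pi*0.458^2/4 = 0.1647 m^2.
Q = A * V = 0.1647 * 1.4632 = 0.2411 m^3/s.

0.2411


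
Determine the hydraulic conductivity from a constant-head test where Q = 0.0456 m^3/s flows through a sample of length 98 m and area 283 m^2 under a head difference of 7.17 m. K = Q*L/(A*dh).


From K = Q*L / (A*dh):
Numerator: Q*L = 0.0456 * 98 = 4.4688.
Denominator: A*dh = 283 * 7.17 = 2029.11.
K = 4.4688 / 2029.11 = 0.002202 m/s.

0.002202


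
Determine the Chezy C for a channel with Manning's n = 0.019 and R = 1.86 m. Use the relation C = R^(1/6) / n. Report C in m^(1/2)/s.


The Chezy coefficient relates to Manning's n through C = R^(1/6) / n.
R^(1/6) = 1.86^(1/6) = 1.108968.
C = 1.108968 / 0.019 = 58.37 m^(1/2)/s.

58.37


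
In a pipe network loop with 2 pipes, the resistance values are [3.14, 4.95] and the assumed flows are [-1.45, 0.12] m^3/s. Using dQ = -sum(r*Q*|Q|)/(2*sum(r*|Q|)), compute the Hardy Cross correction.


Numerator terms (r*Q*|Q|): 3.14*-1.45*|-1.45| = -6.6018; 4.95*0.12*|0.12| = 0.0713.
Sum of numerator = -6.5306.
Denominator terms (r*|Q|): 3.14*|-1.45| = 4.553; 4.95*|0.12| = 0.594.
2 * sum of denominator = 2 * 5.147 = 10.294.
dQ = --6.5306 / 10.294 = 0.6344 m^3/s.

0.6344


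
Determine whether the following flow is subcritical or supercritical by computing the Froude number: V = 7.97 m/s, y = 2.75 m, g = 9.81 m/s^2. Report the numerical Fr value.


The Froude number is defined as Fr = V / sqrt(g*y).
g*y = 9.81 * 2.75 = 26.9775.
sqrt(g*y) = sqrt(26.9775) = 5.194.
Fr = 7.97 / 5.194 = 1.5345.
Since Fr > 1, the flow is supercritical.

1.5345


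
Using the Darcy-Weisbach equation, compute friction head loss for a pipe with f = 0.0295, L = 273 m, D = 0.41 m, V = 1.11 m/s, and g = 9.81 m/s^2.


Darcy-Weisbach equation: h_f = f * (L/D) * V^2/(2g).
f * L/D = 0.0295 * 273/0.41 = 19.6427.
V^2/(2g) = 1.11^2 / (2*9.81) = 1.2321 / 19.62 = 0.0628 m.
h_f = 19.6427 * 0.0628 = 1.234 m.

1.234


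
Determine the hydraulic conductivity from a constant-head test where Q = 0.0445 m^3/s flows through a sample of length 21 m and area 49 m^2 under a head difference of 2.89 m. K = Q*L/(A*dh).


From K = Q*L / (A*dh):
Numerator: Q*L = 0.0445 * 21 = 0.9345.
Denominator: A*dh = 49 * 2.89 = 141.61.
K = 0.9345 / 141.61 = 0.006599 m/s.

0.006599


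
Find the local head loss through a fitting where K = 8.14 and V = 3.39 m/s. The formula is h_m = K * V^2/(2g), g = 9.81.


Minor loss formula: h_m = K * V^2/(2g).
V^2 = 3.39^2 = 11.4921.
V^2/(2g) = 11.4921 / 19.62 = 0.5857 m.
h_m = 8.14 * 0.5857 = 4.7679 m.

4.7679


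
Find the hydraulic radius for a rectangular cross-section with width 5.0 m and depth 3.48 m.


For a rectangular section:
Flow area A = b * y = 5.0 * 3.48 = 17.4 m^2.
Wetted perimeter P = b + 2y = 5.0 + 2*3.48 = 11.96 m.
Hydraulic radius R = A/P = 17.4 / 11.96 = 1.4548 m.

1.4548


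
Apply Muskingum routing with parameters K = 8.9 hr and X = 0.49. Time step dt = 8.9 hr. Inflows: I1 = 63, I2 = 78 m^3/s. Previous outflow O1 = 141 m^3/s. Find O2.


Muskingum coefficients:
denom = 2*K*(1-X) + dt = 2*8.9*(1-0.49) + 8.9 = 17.978.
C0 = (dt - 2*K*X)/denom = (8.9 - 2*8.9*0.49)/17.978 = 0.0099.
C1 = (dt + 2*K*X)/denom = (8.9 + 2*8.9*0.49)/17.978 = 0.9802.
C2 = (2*K*(1-X) - dt)/denom = 0.0099.
O2 = C0*I2 + C1*I1 + C2*O1
   = 0.0099*78 + 0.9802*63 + 0.0099*141
   = 63.92 m^3/s.

63.92


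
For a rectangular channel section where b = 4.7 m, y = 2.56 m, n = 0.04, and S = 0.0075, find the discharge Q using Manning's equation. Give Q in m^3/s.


For a rectangular channel, the cross-sectional area A = b * y = 4.7 * 2.56 = 12.03 m^2.
The wetted perimeter P = b + 2y = 4.7 + 2*2.56 = 9.82 m.
Hydraulic radius R = A/P = 12.03/9.82 = 1.2253 m.
Velocity V = (1/n)*R^(2/3)*S^(1/2) = (1/0.04)*1.2253^(2/3)*0.0075^(1/2) = 2.4791 m/s.
Discharge Q = A * V = 12.03 * 2.4791 = 29.828 m^3/s.

29.828


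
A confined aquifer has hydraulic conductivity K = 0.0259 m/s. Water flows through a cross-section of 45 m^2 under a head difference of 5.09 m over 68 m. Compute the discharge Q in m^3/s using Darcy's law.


Darcy's law: Q = K * A * i, where i = dh/L.
Hydraulic gradient i = 5.09 / 68 = 0.074853.
Q = 0.0259 * 45 * 0.074853
  = 0.0872 m^3/s.

0.0872


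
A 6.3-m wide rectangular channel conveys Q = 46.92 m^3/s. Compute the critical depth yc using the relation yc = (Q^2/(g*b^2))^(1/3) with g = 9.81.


Using yc = (Q^2 / (g * b^2))^(1/3):
Q^2 = 46.92^2 = 2201.49.
g * b^2 = 9.81 * 6.3^2 = 9.81 * 39.69 = 389.36.
Q^2 / (g*b^2) = 2201.49 / 389.36 = 5.6541.
yc = 5.6541^(1/3) = 1.7815 m.

1.7815


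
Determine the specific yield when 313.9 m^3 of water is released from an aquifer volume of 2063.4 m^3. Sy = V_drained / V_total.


Specific yield Sy = Volume drained / Total volume.
Sy = 313.9 / 2063.4
   = 0.1521.

0.1521


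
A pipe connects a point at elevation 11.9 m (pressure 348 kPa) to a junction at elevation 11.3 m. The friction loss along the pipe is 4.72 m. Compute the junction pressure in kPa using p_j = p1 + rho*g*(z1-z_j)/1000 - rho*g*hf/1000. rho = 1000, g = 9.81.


Junction pressure: p_j = p1 + rho*g*(z1 - z_j)/1000 - rho*g*hf/1000.
Elevation term = 1000*9.81*(11.9 - 11.3)/1000 = 5.886 kPa.
Friction term = 1000*9.81*4.72/1000 = 46.303 kPa.
p_j = 348 + 5.886 - 46.303 = 307.58 kPa.

307.58


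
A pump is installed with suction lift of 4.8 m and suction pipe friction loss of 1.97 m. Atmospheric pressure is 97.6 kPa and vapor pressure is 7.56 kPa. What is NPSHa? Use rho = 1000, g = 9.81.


NPSHa = p_atm/(rho*g) - z_s - hf_s - p_vap/(rho*g).
p_atm/(rho*g) = 97.6*1000 / (1000*9.81) = 9.949 m.
p_vap/(rho*g) = 7.56*1000 / (1000*9.81) = 0.771 m.
NPSHa = 9.949 - 4.8 - 1.97 - 0.771
      = 2.41 m.

2.41


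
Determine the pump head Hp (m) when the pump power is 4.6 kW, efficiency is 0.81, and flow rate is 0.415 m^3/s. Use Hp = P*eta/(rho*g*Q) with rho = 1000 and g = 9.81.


Pump head formula: Hp = P * eta / (rho * g * Q).
Numerator: P * eta = 4.6 * 1000 * 0.81 = 3726.0 W.
Denominator: rho * g * Q = 1000 * 9.81 * 0.415 = 4071.15.
Hp = 3726.0 / 4071.15 = 0.92 m.

0.92


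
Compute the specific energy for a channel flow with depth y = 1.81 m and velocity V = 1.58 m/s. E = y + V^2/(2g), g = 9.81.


Specific energy E = y + V^2/(2g).
Velocity head = V^2/(2g) = 1.58^2 / (2*9.81) = 2.4964 / 19.62 = 0.1272 m.
E = 1.81 + 0.1272 = 1.9372 m.

1.9372


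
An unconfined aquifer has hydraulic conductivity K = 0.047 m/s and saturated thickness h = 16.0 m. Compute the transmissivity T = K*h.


Transmissivity is defined as T = K * h.
T = 0.047 * 16.0
  = 0.752 m^2/s.

0.752


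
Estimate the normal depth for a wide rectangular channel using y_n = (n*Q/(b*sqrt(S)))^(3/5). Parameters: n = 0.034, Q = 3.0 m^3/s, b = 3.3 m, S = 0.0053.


We use the wide-channel approximation y_n = (n*Q/(b*sqrt(S)))^(3/5).
sqrt(S) = sqrt(0.0053) = 0.072801.
Numerator: n*Q = 0.034 * 3.0 = 0.102.
Denominator: b*sqrt(S) = 3.3 * 0.072801 = 0.240243.
arg = 0.4246.
y_n = 0.4246^(3/5) = 0.5981 m.

0.5981


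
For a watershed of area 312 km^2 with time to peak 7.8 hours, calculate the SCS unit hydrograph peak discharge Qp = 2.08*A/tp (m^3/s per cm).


SCS formula: Qp = 2.08 * A / tp.
Qp = 2.08 * 312 / 7.8
   = 648.96 / 7.8
   = 83.2 m^3/s per cm.

83.2


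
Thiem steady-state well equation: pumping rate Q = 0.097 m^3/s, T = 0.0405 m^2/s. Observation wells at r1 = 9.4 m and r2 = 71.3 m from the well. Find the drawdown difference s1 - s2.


Thiem equation: s1 - s2 = Q/(2*pi*T) * ln(r2/r1).
ln(r2/r1) = ln(71.3/9.4) = 2.0262.
Q/(2*pi*T) = 0.097 / (2*pi*0.0405) = 0.097 / 0.2545 = 0.3812.
s1 - s2 = 0.3812 * 2.0262 = 0.7724 m.

0.7724


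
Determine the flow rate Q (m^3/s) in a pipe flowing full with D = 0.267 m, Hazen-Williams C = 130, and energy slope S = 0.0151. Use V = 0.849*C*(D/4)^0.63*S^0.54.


For a full circular pipe, R = D/4 = 0.267/4 = 0.0668 m.
V = 0.849 * 130 * 0.0668^0.63 * 0.0151^0.54
  = 0.849 * 130 * 0.181721 * 0.103908
  = 2.084 m/s.
Pipe area A = pi*D^2/4 = pi*0.267^2/4 = 0.056 m^2.
Q = A * V = 0.056 * 2.084 = 0.1167 m^3/s.

0.1167


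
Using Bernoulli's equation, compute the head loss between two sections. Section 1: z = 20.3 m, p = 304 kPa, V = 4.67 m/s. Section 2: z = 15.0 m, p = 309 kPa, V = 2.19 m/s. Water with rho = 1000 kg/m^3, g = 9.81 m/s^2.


Total head at each section: H = z + p/(rho*g) + V^2/(2g).
H1 = 20.3 + 304*1000/(1000*9.81) + 4.67^2/(2*9.81)
   = 20.3 + 30.989 + 1.1116
   = 52.4 m.
H2 = 15.0 + 309*1000/(1000*9.81) + 2.19^2/(2*9.81)
   = 15.0 + 31.498 + 0.2444
   = 46.743 m.
h_L = H1 - H2 = 52.4 - 46.743 = 5.657 m.

5.657


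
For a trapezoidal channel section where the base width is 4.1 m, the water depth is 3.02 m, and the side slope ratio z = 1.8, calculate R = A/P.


For a trapezoidal section with side slope z:
A = (b + z*y)*y = (4.1 + 1.8*3.02)*3.02 = 28.799 m^2.
P = b + 2*y*sqrt(1 + z^2) = 4.1 + 2*3.02*sqrt(1 + 1.8^2) = 16.537 m.
R = A/P = 28.799 / 16.537 = 1.7415 m.

1.7415


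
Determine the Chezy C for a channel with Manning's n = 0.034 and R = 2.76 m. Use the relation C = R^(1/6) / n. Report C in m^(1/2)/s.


The Chezy coefficient relates to Manning's n through C = R^(1/6) / n.
R^(1/6) = 2.76^(1/6) = 1.184363.
C = 1.184363 / 0.034 = 34.83 m^(1/2)/s.

34.83


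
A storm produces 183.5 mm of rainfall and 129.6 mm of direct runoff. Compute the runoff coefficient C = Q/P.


The runoff coefficient C = runoff depth / rainfall depth.
C = 129.6 / 183.5
  = 0.7063.

0.7063


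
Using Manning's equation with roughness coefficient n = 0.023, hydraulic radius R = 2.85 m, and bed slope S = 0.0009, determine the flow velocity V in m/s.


Manning's equation gives V = (1/n) * R^(2/3) * S^(1/2).
First, compute R^(2/3) = 2.85^(2/3) = 2.0102.
Next, S^(1/2) = 0.0009^(1/2) = 0.03.
Then 1/n = 1/0.023 = 43.48.
V = 43.48 * 2.0102 * 0.03 = 2.6219 m/s.

2.6219


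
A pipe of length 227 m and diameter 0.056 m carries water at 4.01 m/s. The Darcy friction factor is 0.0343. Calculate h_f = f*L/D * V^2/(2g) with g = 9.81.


Darcy-Weisbach equation: h_f = f * (L/D) * V^2/(2g).
f * L/D = 0.0343 * 227/0.056 = 139.0375.
V^2/(2g) = 4.01^2 / (2*9.81) = 16.0801 / 19.62 = 0.8196 m.
h_f = 139.0375 * 0.8196 = 113.952 m.

113.952


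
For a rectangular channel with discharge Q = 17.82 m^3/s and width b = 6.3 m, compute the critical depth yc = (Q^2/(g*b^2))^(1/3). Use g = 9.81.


Using yc = (Q^2 / (g * b^2))^(1/3):
Q^2 = 17.82^2 = 317.55.
g * b^2 = 9.81 * 6.3^2 = 9.81 * 39.69 = 389.36.
Q^2 / (g*b^2) = 317.55 / 389.36 = 0.8156.
yc = 0.8156^(1/3) = 0.9343 m.

0.9343


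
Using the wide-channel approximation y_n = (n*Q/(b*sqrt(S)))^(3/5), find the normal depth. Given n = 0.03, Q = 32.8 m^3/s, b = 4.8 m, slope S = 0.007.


We use the wide-channel approximation y_n = (n*Q/(b*sqrt(S)))^(3/5).
sqrt(S) = sqrt(0.007) = 0.083666.
Numerator: n*Q = 0.03 * 32.8 = 0.984.
Denominator: b*sqrt(S) = 4.8 * 0.083666 = 0.401597.
arg = 2.4502.
y_n = 2.4502^(3/5) = 1.7121 m.

1.7121


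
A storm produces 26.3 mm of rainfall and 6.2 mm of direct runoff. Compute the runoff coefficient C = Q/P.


The runoff coefficient C = runoff depth / rainfall depth.
C = 6.2 / 26.3
  = 0.2357.

0.2357


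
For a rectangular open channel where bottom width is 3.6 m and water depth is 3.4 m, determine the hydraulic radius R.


For a rectangular section:
Flow area A = b * y = 3.6 * 3.4 = 12.24 m^2.
Wetted perimeter P = b + 2y = 3.6 + 2*3.4 = 10.4 m.
Hydraulic radius R = A/P = 12.24 / 10.4 = 1.1769 m.

1.1769


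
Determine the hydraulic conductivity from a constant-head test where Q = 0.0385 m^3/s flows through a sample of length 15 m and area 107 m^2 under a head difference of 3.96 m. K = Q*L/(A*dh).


From K = Q*L / (A*dh):
Numerator: Q*L = 0.0385 * 15 = 0.5775.
Denominator: A*dh = 107 * 3.96 = 423.72.
K = 0.5775 / 423.72 = 0.001363 m/s.

0.001363


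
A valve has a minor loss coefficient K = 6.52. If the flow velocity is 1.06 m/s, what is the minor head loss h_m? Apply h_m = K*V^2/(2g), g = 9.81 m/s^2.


Minor loss formula: h_m = K * V^2/(2g).
V^2 = 1.06^2 = 1.1236.
V^2/(2g) = 1.1236 / 19.62 = 0.0573 m.
h_m = 6.52 * 0.0573 = 0.3734 m.

0.3734


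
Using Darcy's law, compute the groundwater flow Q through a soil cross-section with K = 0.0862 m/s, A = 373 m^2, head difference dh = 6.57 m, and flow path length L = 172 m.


Darcy's law: Q = K * A * i, where i = dh/L.
Hydraulic gradient i = 6.57 / 172 = 0.038198.
Q = 0.0862 * 373 * 0.038198
  = 1.2282 m^3/s.

1.2282


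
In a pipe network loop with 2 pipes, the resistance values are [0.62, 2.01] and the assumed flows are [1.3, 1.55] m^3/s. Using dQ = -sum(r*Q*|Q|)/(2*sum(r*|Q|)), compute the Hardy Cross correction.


Numerator terms (r*Q*|Q|): 0.62*1.3*|1.3| = 1.0478; 2.01*1.55*|1.55| = 4.829.
Sum of numerator = 5.8768.
Denominator terms (r*|Q|): 0.62*|1.3| = 0.806; 2.01*|1.55| = 3.1155.
2 * sum of denominator = 2 * 3.9215 = 7.843.
dQ = -5.8768 / 7.843 = -0.7493 m^3/s.

-0.7493


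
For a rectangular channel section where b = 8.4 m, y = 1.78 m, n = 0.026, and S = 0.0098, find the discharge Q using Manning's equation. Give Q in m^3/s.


For a rectangular channel, the cross-sectional area A = b * y = 8.4 * 1.78 = 14.95 m^2.
The wetted perimeter P = b + 2y = 8.4 + 2*1.78 = 11.96 m.
Hydraulic radius R = A/P = 14.95/11.96 = 1.2502 m.
Velocity V = (1/n)*R^(2/3)*S^(1/2) = (1/0.026)*1.2502^(2/3)*0.0098^(1/2) = 4.4186 m/s.
Discharge Q = A * V = 14.95 * 4.4186 = 66.067 m^3/s.

66.067


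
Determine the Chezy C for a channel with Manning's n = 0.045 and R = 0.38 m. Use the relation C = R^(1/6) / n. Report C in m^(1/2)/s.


The Chezy coefficient relates to Manning's n through C = R^(1/6) / n.
R^(1/6) = 0.38^(1/6) = 0.851067.
C = 0.851067 / 0.045 = 18.91 m^(1/2)/s.

18.91


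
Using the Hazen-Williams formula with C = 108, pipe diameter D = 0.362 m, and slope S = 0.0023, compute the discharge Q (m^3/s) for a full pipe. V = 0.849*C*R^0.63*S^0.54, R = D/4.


For a full circular pipe, R = D/4 = 0.362/4 = 0.0905 m.
V = 0.849 * 108 * 0.0905^0.63 * 0.0023^0.54
  = 0.849 * 108 * 0.220135 * 0.037613
  = 0.7592 m/s.
Pipe area A = pi*D^2/4 = pi*0.362^2/4 = 0.1029 m^2.
Q = A * V = 0.1029 * 0.7592 = 0.0781 m^3/s.

0.0781


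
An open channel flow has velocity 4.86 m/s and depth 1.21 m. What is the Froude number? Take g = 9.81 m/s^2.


The Froude number is defined as Fr = V / sqrt(g*y).
g*y = 9.81 * 1.21 = 11.8701.
sqrt(g*y) = sqrt(11.8701) = 3.4453.
Fr = 4.86 / 3.4453 = 1.4106.

1.4106


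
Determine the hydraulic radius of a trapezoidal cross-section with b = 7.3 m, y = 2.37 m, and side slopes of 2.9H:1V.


For a trapezoidal section with side slope z:
A = (b + z*y)*y = (7.3 + 2.9*2.37)*2.37 = 33.59 m^2.
P = b + 2*y*sqrt(1 + z^2) = 7.3 + 2*2.37*sqrt(1 + 2.9^2) = 21.84 m.
R = A/P = 33.59 / 21.84 = 1.538 m.

1.538


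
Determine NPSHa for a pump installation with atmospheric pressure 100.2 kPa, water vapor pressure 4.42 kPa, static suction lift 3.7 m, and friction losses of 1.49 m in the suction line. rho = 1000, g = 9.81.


NPSHa = p_atm/(rho*g) - z_s - hf_s - p_vap/(rho*g).
p_atm/(rho*g) = 100.2*1000 / (1000*9.81) = 10.214 m.
p_vap/(rho*g) = 4.42*1000 / (1000*9.81) = 0.451 m.
NPSHa = 10.214 - 3.7 - 1.49 - 0.451
      = 4.57 m.

4.57


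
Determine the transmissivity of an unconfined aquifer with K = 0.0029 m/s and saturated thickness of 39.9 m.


Transmissivity is defined as T = K * h.
T = 0.0029 * 39.9
  = 0.1157 m^2/s.

0.1157


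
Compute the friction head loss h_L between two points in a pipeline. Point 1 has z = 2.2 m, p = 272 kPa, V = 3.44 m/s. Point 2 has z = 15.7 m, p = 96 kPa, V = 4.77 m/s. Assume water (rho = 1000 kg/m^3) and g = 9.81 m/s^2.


Total head at each section: H = z + p/(rho*g) + V^2/(2g).
H1 = 2.2 + 272*1000/(1000*9.81) + 3.44^2/(2*9.81)
   = 2.2 + 27.727 + 0.6031
   = 30.53 m.
H2 = 15.7 + 96*1000/(1000*9.81) + 4.77^2/(2*9.81)
   = 15.7 + 9.786 + 1.1597
   = 26.646 m.
h_L = H1 - H2 = 30.53 - 26.646 = 3.884 m.

3.884


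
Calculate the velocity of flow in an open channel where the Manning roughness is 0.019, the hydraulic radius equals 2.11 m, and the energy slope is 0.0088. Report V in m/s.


Manning's equation gives V = (1/n) * R^(2/3) * S^(1/2).
First, compute R^(2/3) = 2.11^(2/3) = 1.6451.
Next, S^(1/2) = 0.0088^(1/2) = 0.093808.
Then 1/n = 1/0.019 = 52.63.
V = 52.63 * 1.6451 * 0.093808 = 8.1222 m/s.

8.1222


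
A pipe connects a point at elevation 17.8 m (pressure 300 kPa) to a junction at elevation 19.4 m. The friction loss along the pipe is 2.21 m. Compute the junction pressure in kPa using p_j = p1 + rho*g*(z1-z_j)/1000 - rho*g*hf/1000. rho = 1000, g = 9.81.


Junction pressure: p_j = p1 + rho*g*(z1 - z_j)/1000 - rho*g*hf/1000.
Elevation term = 1000*9.81*(17.8 - 19.4)/1000 = -15.696 kPa.
Friction term = 1000*9.81*2.21/1000 = 21.68 kPa.
p_j = 300 + -15.696 - 21.68 = 262.62 kPa.

262.62


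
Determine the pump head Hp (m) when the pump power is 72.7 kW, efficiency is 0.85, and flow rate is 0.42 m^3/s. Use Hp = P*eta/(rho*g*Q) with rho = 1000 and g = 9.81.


Pump head formula: Hp = P * eta / (rho * g * Q).
Numerator: P * eta = 72.7 * 1000 * 0.85 = 61795.0 W.
Denominator: rho * g * Q = 1000 * 9.81 * 0.42 = 4120.2.
Hp = 61795.0 / 4120.2 = 15.0 m.

15.0


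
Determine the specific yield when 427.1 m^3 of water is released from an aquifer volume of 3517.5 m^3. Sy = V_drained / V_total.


Specific yield Sy = Volume drained / Total volume.
Sy = 427.1 / 3517.5
   = 0.1214.

0.1214


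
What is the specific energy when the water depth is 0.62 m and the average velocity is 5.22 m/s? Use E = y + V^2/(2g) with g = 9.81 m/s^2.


Specific energy E = y + V^2/(2g).
Velocity head = V^2/(2g) = 5.22^2 / (2*9.81) = 27.2484 / 19.62 = 1.3888 m.
E = 0.62 + 1.3888 = 2.0088 m.

2.0088


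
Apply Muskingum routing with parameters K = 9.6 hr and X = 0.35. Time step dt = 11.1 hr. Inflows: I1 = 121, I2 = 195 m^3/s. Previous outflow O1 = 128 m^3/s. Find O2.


Muskingum coefficients:
denom = 2*K*(1-X) + dt = 2*9.6*(1-0.35) + 11.1 = 23.58.
C0 = (dt - 2*K*X)/denom = (11.1 - 2*9.6*0.35)/23.58 = 0.1858.
C1 = (dt + 2*K*X)/denom = (11.1 + 2*9.6*0.35)/23.58 = 0.7557.
C2 = (2*K*(1-X) - dt)/denom = 0.0585.
O2 = C0*I2 + C1*I1 + C2*O1
   = 0.1858*195 + 0.7557*121 + 0.0585*128
   = 135.16 m^3/s.

135.16


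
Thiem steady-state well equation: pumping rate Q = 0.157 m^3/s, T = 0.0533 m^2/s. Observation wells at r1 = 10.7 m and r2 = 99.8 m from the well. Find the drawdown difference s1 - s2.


Thiem equation: s1 - s2 = Q/(2*pi*T) * ln(r2/r1).
ln(r2/r1) = ln(99.8/10.7) = 2.2329.
Q/(2*pi*T) = 0.157 / (2*pi*0.0533) = 0.157 / 0.3349 = 0.4688.
s1 - s2 = 0.4688 * 2.2329 = 1.0468 m.

1.0468


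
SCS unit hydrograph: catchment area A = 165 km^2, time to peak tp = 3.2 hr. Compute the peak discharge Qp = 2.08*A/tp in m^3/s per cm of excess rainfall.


SCS formula: Qp = 2.08 * A / tp.
Qp = 2.08 * 165 / 3.2
   = 343.2 / 3.2
   = 107.25 m^3/s per cm.

107.25


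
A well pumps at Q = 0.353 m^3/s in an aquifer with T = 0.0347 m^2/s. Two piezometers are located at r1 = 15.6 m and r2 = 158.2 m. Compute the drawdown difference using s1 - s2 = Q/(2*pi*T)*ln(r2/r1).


Thiem equation: s1 - s2 = Q/(2*pi*T) * ln(r2/r1).
ln(r2/r1) = ln(158.2/15.6) = 2.3166.
Q/(2*pi*T) = 0.353 / (2*pi*0.0347) = 0.353 / 0.218 = 1.6191.
s1 - s2 = 1.6191 * 2.3166 = 3.7507 m.

3.7507


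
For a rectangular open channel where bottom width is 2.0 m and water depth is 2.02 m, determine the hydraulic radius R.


For a rectangular section:
Flow area A = b * y = 2.0 * 2.02 = 4.04 m^2.
Wetted perimeter P = b + 2y = 2.0 + 2*2.02 = 6.04 m.
Hydraulic radius R = A/P = 4.04 / 6.04 = 0.6689 m.

0.6689


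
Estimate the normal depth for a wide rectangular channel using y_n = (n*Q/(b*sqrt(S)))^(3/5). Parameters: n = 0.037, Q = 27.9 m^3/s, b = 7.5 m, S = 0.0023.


We use the wide-channel approximation y_n = (n*Q/(b*sqrt(S)))^(3/5).
sqrt(S) = sqrt(0.0023) = 0.047958.
Numerator: n*Q = 0.037 * 27.9 = 1.0323.
Denominator: b*sqrt(S) = 7.5 * 0.047958 = 0.359685.
arg = 2.87.
y_n = 2.87^(3/5) = 1.8825 m.

1.8825


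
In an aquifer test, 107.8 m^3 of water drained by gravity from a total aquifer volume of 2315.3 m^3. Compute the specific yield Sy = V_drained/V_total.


Specific yield Sy = Volume drained / Total volume.
Sy = 107.8 / 2315.3
   = 0.0466.

0.0466


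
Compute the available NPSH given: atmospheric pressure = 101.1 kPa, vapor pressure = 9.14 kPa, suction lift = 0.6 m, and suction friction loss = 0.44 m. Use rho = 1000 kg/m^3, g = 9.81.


NPSHa = p_atm/(rho*g) - z_s - hf_s - p_vap/(rho*g).
p_atm/(rho*g) = 101.1*1000 / (1000*9.81) = 10.306 m.
p_vap/(rho*g) = 9.14*1000 / (1000*9.81) = 0.932 m.
NPSHa = 10.306 - 0.6 - 0.44 - 0.932
      = 8.33 m.

8.33


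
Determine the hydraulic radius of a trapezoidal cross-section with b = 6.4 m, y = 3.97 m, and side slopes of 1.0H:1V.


For a trapezoidal section with side slope z:
A = (b + z*y)*y = (6.4 + 1.0*3.97)*3.97 = 41.169 m^2.
P = b + 2*y*sqrt(1 + z^2) = 6.4 + 2*3.97*sqrt(1 + 1.0^2) = 17.629 m.
R = A/P = 41.169 / 17.629 = 2.3353 m.

2.3353


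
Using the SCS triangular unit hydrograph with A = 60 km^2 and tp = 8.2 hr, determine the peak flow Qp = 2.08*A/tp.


SCS formula: Qp = 2.08 * A / tp.
Qp = 2.08 * 60 / 8.2
   = 124.8 / 8.2
   = 15.22 m^3/s per cm.

15.22


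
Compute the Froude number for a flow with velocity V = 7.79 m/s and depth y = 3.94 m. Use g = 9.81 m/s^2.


The Froude number is defined as Fr = V / sqrt(g*y).
g*y = 9.81 * 3.94 = 38.6514.
sqrt(g*y) = sqrt(38.6514) = 6.217.
Fr = 7.79 / 6.217 = 1.253.

1.253


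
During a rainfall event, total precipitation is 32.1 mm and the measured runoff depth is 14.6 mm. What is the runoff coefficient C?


The runoff coefficient C = runoff depth / rainfall depth.
C = 14.6 / 32.1
  = 0.4548.

0.4548


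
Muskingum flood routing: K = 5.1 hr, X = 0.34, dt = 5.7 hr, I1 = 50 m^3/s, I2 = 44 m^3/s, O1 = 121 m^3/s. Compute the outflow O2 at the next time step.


Muskingum coefficients:
denom = 2*K*(1-X) + dt = 2*5.1*(1-0.34) + 5.7 = 12.432.
C0 = (dt - 2*K*X)/denom = (5.7 - 2*5.1*0.34)/12.432 = 0.1795.
C1 = (dt + 2*K*X)/denom = (5.7 + 2*5.1*0.34)/12.432 = 0.7375.
C2 = (2*K*(1-X) - dt)/denom = 0.083.
O2 = C0*I2 + C1*I1 + C2*O1
   = 0.1795*44 + 0.7375*50 + 0.083*121
   = 54.82 m^3/s.

54.82


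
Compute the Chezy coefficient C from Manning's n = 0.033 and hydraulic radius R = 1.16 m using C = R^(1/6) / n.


The Chezy coefficient relates to Manning's n through C = R^(1/6) / n.
R^(1/6) = 1.16^(1/6) = 1.025045.
C = 1.025045 / 0.033 = 31.06 m^(1/2)/s.

31.06


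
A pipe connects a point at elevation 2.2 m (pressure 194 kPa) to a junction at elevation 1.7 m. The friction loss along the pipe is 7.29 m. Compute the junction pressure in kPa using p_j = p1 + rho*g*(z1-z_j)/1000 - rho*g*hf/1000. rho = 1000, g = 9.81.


Junction pressure: p_j = p1 + rho*g*(z1 - z_j)/1000 - rho*g*hf/1000.
Elevation term = 1000*9.81*(2.2 - 1.7)/1000 = 4.905 kPa.
Friction term = 1000*9.81*7.29/1000 = 71.515 kPa.
p_j = 194 + 4.905 - 71.515 = 127.39 kPa.

127.39


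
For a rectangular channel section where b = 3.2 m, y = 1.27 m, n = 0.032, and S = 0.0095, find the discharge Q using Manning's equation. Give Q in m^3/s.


For a rectangular channel, the cross-sectional area A = b * y = 3.2 * 1.27 = 4.06 m^2.
The wetted perimeter P = b + 2y = 3.2 + 2*1.27 = 5.74 m.
Hydraulic radius R = A/P = 4.06/5.74 = 0.708 m.
Velocity V = (1/n)*R^(2/3)*S^(1/2) = (1/0.032)*0.708^(2/3)*0.0095^(1/2) = 2.4196 m/s.
Discharge Q = A * V = 4.06 * 2.4196 = 9.833 m^3/s.

9.833


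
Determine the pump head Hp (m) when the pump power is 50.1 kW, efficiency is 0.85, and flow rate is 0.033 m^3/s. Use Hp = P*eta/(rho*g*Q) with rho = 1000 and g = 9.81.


Pump head formula: Hp = P * eta / (rho * g * Q).
Numerator: P * eta = 50.1 * 1000 * 0.85 = 42585.0 W.
Denominator: rho * g * Q = 1000 * 9.81 * 0.033 = 323.73.
Hp = 42585.0 / 323.73 = 131.54 m.

131.54


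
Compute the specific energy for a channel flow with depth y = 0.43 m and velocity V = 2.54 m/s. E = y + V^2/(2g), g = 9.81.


Specific energy E = y + V^2/(2g).
Velocity head = V^2/(2g) = 2.54^2 / (2*9.81) = 6.4516 / 19.62 = 0.3288 m.
E = 0.43 + 0.3288 = 0.7588 m.

0.7588


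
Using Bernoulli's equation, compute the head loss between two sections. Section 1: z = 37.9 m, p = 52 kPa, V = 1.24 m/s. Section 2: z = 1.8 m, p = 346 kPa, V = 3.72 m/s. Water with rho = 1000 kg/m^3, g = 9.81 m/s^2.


Total head at each section: H = z + p/(rho*g) + V^2/(2g).
H1 = 37.9 + 52*1000/(1000*9.81) + 1.24^2/(2*9.81)
   = 37.9 + 5.301 + 0.0784
   = 43.279 m.
H2 = 1.8 + 346*1000/(1000*9.81) + 3.72^2/(2*9.81)
   = 1.8 + 35.27 + 0.7053
   = 37.775 m.
h_L = H1 - H2 = 43.279 - 37.775 = 5.504 m.

5.504


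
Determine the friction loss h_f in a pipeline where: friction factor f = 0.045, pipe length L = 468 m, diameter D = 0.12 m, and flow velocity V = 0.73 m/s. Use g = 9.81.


Darcy-Weisbach equation: h_f = f * (L/D) * V^2/(2g).
f * L/D = 0.045 * 468/0.12 = 175.5.
V^2/(2g) = 0.73^2 / (2*9.81) = 0.5329 / 19.62 = 0.0272 m.
h_f = 175.5 * 0.0272 = 4.767 m.

4.767
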